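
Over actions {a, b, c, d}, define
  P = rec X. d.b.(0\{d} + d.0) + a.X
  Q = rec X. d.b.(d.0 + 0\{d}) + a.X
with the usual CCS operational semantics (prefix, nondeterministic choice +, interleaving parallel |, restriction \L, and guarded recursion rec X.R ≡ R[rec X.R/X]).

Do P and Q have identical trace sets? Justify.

trace-equivalent

LTS(P): 4 reachable states
  u0 = rec X. d.b.(0\{d} + d.0) + a.X | —a→ u0, —d→ u1
  u1 = b.(0\{d} + d.0) | —b→ u2
  u2 = 0\{d} + d.0 | —d→ u3
  u3 = 0 | stopped
LTS(Q): 4 reachable states
  v0 = rec X. d.b.(d.0 + 0\{d}) + a.X | —a→ v0, —d→ v1
  v1 = b.(d.0 + 0\{d}) | —b→ v2
  v2 = d.0 + 0\{d} | —d→ v3
  v3 = 0 | stopped
Coarsest stable partition (strong bisimilarity classes):
  B0 = {u0, v0}
  B1 = {u1, v1}
  B2 = {u2, v2}
  B3 = {u3, v3}
u0 ∈ B0, v0 ∈ B0 → same block
Bisimilar ⇒ trace-equivalent.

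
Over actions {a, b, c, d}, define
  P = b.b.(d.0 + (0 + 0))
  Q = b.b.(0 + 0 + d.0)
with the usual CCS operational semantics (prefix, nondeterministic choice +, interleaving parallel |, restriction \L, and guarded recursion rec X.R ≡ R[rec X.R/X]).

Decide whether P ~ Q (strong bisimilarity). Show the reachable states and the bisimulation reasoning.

Reachable graph of P (4 states):
  p0 = b.b.(d.0 + (0 + 0)) :: -b-> p1
  p1 = b.(d.0 + (0 + 0)) :: -b-> p2
  p2 = d.0 + (0 + 0) :: -d-> p3
  p3 = 0 :: (no moves)
Reachable graph of Q (4 states):
  q0 = b.b.(0 + 0 + d.0) :: -b-> q1
  q1 = b.(0 + 0 + d.0) :: -b-> q2
  q2 = 0 + 0 + d.0 :: -d-> q3
  q3 = 0 :: (no moves)
Coarsest stable partition (strong bisimilarity classes):
  B0 = {p0, q0}
  B1 = {p1, q1}
  B2 = {p2, q2}
  B3 = {p3, q3}
p0 ∈ B0, q0 ∈ B0 → same block

YES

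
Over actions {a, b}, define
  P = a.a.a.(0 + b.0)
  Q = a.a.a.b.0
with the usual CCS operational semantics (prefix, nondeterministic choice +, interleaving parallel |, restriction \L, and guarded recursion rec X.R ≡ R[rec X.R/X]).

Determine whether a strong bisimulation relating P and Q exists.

P's transition system — 5 states:
  m0 = a.a.a.(0 + b.0) → --a--▸ m1
  m1 = a.a.(0 + b.0) → --a--▸ m2
  m2 = a.(0 + b.0) → --a--▸ m3
  m3 = 0 + b.0 → --b--▸ m4
  m4 = 0 → ·
Q's transition system — 5 states:
  n0 = a.a.a.b.0 → --a--▸ n1
  n1 = a.a.b.0 → --a--▸ n2
  n2 = a.b.0 → --a--▸ n3
  n3 = b.0 → --b--▸ n4
  n4 = 0 → ·
Coarsest stable partition (strong bisimilarity classes):
  B0 = {m0, n0}
  B1 = {m1, n1}
  B2 = {m2, n2}
  B3 = {m3, n3}
  B4 = {m4, n4}
m0 ∈ B0, n0 ∈ B0 → same block

bisimilar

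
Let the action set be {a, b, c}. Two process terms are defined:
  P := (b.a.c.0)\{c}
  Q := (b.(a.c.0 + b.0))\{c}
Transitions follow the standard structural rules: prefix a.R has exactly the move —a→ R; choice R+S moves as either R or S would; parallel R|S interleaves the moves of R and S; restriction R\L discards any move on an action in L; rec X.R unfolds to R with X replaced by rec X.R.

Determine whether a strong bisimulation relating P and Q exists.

P's transition system — 3 states:
  u0 = (b.a.c.0)\{c} | --b--▸ u1
  u1 = (a.c.0)\{c} | --a--▸ u2
  u2 = (c.0)\{c} | deadlocked
Q's transition system — 4 states:
  v0 = (b.(a.c.0 + b.0))\{c} | --b--▸ v1
  v1 = (a.c.0 + b.0)\{c} | --a--▸ v2, --b--▸ v3
  v2 = (c.0)\{c} | deadlocked
  v3 = 0\{c} | deadlocked
Bisimilarity quotient blocks:
  B0 = {u0}
  B1 = {u1}
  B2 = {u2, v2, v3}
  B3 = {v0}
  B4 = {v1}
u0 ∈ B0, v0 ∈ B3 → different blocks

NO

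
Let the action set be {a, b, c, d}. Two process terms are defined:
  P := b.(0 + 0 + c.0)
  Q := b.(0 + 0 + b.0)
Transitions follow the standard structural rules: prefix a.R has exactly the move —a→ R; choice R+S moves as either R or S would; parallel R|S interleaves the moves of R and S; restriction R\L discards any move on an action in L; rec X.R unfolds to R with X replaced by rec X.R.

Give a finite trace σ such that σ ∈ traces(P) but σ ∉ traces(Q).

bc

Reachable graph of P (3 states):
  u0 = b.(0 + 0 + c.0) ⊢ ··b··> u1
  u1 = 0 + 0 + c.0 ⊢ ··c··> u2
  u2 = 0 ⊢ ∅
Reachable graph of Q (3 states):
  v0 = b.(0 + 0 + b.0) ⊢ ··b··> v1
  v1 = 0 + 0 + b.0 ⊢ ··b··> v2
  v2 = 0 ⊢ ∅
Run σ = ⟨bc⟩ on P: start {u0}
  after b @ step 1: {u1}
  after c @ step 2: {u2}
  — P admits the full trace.
Run σ = ⟨bc⟩ on Q: start {v0}
  after b @ step 1: {v1}
  after c @ step 2: no successor for Q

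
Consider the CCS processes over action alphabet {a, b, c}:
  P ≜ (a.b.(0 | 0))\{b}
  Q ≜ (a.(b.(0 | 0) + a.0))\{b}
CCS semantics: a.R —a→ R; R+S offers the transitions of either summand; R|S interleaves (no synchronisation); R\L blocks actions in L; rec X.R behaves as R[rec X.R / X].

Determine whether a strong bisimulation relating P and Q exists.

Reachable graph of P (2 states):
  s0 = (a.b.(0 | 0))\{b} ⊢ —a→ s1
  s1 = (b.(0 | 0))\{b} ⊢ ·
Reachable graph of Q (3 states):
  t0 = (a.(b.(0 | 0) + a.0))\{b} ⊢ —a→ t1
  t1 = (b.(0 | 0) + a.0)\{b} ⊢ —a→ t2
  t2 = 0\{b} ⊢ ·
Partition-refinement fixed point:
  B0 = {s0, t1}
  B1 = {s1, t2}
  B2 = {t0}
s0 ∈ B0, t0 ∈ B2 → different blocks

NO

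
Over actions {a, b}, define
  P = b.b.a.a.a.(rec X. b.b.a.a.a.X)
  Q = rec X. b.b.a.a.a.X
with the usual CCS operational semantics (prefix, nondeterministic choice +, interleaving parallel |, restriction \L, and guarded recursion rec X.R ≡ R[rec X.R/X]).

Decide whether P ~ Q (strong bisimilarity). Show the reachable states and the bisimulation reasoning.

P ~ Q

P's transition system — 6 states:
  s0 = b.b.a.a.a.(rec X. b.b.a.a.a.X) :: ··b··> s1
  s1 = b.a.a.a.(rec X. b.b.a.a.a.X) :: ··b··> s2
  s2 = a.a.a.(rec X. b.b.a.a.a.X) :: ··a··> s3
  s3 = a.a.(rec X. b.b.a.a.a.X) :: ··a··> s4
  s4 = a.(rec X. b.b.a.a.a.X) :: ··a··> s5
  s5 = rec X. b.b.a.a.a.X :: ··b··> s1
Q's transition system — 5 states:
  t0 = rec X. b.b.a.a.a.X :: ··b··> t1
  t1 = b.a.a.a.(rec X. b.b.a.a.a.X) :: ··b··> t2
  t2 = a.a.a.(rec X. b.b.a.a.a.X) :: ··a··> t3
  t3 = a.a.(rec X. b.b.a.a.a.X) :: ··a··> t4
  t4 = a.(rec X. b.b.a.a.a.X) :: ··a··> t0
Coarsest stable partition (strong bisimilarity classes):
  B0 = {s0, s5, t0}
  B1 = {s1, t1}
  B2 = {s2, t2}
  B3 = {s3, t3}
  B4 = {s4, t4}
s0 ∈ B0, t0 ∈ B0 → same block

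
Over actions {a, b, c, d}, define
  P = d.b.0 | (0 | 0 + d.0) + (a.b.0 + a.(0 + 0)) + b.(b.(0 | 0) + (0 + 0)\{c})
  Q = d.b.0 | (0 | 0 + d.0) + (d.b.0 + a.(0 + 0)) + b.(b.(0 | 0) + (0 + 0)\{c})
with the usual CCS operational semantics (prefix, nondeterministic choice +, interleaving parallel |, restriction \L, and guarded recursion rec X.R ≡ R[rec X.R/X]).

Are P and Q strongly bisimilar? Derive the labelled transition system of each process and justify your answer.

not bisimilar

LTS(P): 10 reachable states
  m0 = d.b.0 | (0 | 0 + d.0) + (a.b.0 + a.(0 + 0)) + b.(b.(0 | 0) + (0 + 0)\{c}) ⊢ --a--▸ m1, --a--▸ m2, --b--▸ m3, --d--▸ m4, --d--▸ m5
  m1 = 0 + 0 ⊢ deadlocked
  m2 = b.0 ⊢ --b--▸ m6
  m3 = b.(0 | 0) + (0 + 0)\{c} ⊢ --b--▸ m7
  m4 = b.0 | (0 | 0 + d.0) ⊢ --b--▸ m8, --d--▸ m9
  m5 = d.b.0 | 0 ⊢ --d--▸ m9
  m6 = 0 ⊢ deadlocked
  m7 = 0 | 0 ⊢ deadlocked
  m8 = 0 | (0 | 0 + d.0) ⊢ --d--▸ m7
  m9 = b.0 | 0 ⊢ --b--▸ m7
LTS(Q): 10 reachable states
  n0 = d.b.0 | (0 | 0 + d.0) + (d.b.0 + a.(0 + 0)) + b.(b.(0 | 0) + (0 + 0)\{c}) ⊢ --a--▸ n1, --b--▸ n2, --d--▸ n3, --d--▸ n4, --d--▸ n5
  n1 = 0 + 0 ⊢ deadlocked
  n2 = b.(0 | 0) + (0 + 0)\{c} ⊢ --b--▸ n6
  n3 = b.0 ⊢ --b--▸ n7
  n4 = b.0 | (0 | 0 + d.0) ⊢ --b--▸ n8, --d--▸ n9
  n5 = d.b.0 | 0 ⊢ --d--▸ n9
  n6 = 0 | 0 ⊢ deadlocked
  n7 = 0 ⊢ deadlocked
  n8 = 0 | (0 | 0 + d.0) ⊢ --d--▸ n6
  n9 = b.0 | 0 ⊢ --b--▸ n6
Partition-refinement fixed point:
  B0 = {m0}
  B1 = {m5, n5}
  B2 = {m2, m3, m9, n2, n3, n9}
  B3 = {m1, m6, m7, n1, n6, n7}
  B4 = {m4, n4}
  B5 = {m8, n8}
  B6 = {n0}
m0 ∈ B0, n0 ∈ B6 → different blocks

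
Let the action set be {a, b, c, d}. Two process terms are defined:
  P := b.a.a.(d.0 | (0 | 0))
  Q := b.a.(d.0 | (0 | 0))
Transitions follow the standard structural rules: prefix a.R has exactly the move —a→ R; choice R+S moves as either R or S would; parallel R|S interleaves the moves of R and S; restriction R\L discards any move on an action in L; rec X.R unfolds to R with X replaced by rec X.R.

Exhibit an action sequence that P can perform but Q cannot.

baa

P's transition system — 5 states:
  m0 = b.a.a.(d.0 | (0 | 0)) → --b--▸ m1
  m1 = a.a.(d.0 | (0 | 0)) → --a--▸ m2
  m2 = a.(d.0 | (0 | 0)) → --a--▸ m3
  m3 = d.0 | (0 | 0) → --d--▸ m4
  m4 = 0 | (0 | 0) → deadlocked
Q's transition system — 4 states:
  n0 = b.a.(d.0 | (0 | 0)) → --b--▸ n1
  n1 = a.(d.0 | (0 | 0)) → --a--▸ n2
  n2 = d.0 | (0 | 0) → --d--▸ n3
  n3 = 0 | (0 | 0) → deadlocked
Run σ = ⟨baa⟩ on P: start {m0}
  step 1 (b): {m1}
  step 2 (a): {m2}
  step 3 (a): {m3}
  ✓ P
Run σ = ⟨baa⟩ on Q: start {n0}
  step 1 (b): {n1}
  step 2 (a): {n2}
  step 3 (a): ∅ (Q stuck)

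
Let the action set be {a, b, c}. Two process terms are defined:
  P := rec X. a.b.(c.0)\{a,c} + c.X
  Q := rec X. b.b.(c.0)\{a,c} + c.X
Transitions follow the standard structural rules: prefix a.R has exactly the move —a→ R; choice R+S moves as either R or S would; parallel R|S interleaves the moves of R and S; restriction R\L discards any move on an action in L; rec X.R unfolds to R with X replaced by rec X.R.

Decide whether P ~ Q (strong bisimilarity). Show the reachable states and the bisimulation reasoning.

P ≁ Q

Reachable graph of P (3 states):
  m0 = rec X. a.b.(c.0)\{a,c} + c.X | =a=> m1, =c=> m0
  m1 = b.(c.0)\{a,c} | =b=> m2
  m2 = (c.0)\{a,c} | (no moves)
Reachable graph of Q (3 states):
  n0 = rec X. b.b.(c.0)\{a,c} + c.X | =b=> n1, =c=> n0
  n1 = b.(c.0)\{a,c} | =b=> n2
  n2 = (c.0)\{a,c} | (no moves)
Partition-refinement fixed point:
  B0 = {m0}
  B1 = {m1, n1}
  B2 = {m2, n2}
  B3 = {n0}
m0 ∈ B0, n0 ∈ B3 → different blocks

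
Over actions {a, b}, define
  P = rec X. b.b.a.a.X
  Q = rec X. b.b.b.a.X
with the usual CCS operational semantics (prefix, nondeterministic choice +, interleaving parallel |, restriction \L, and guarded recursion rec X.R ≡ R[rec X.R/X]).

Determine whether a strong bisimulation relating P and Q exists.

P's transition system — 4 states:
  s0 = rec X. b.b.a.a.X | --b--▸ s1
  s1 = b.a.a.(rec X. b.b.a.a.X) | --b--▸ s2
  s2 = a.a.(rec X. b.b.a.a.X) | --a--▸ s3
  s3 = a.(rec X. b.b.a.a.X) | --a--▸ s0
Q's transition system — 4 states:
  t0 = rec X. b.b.b.a.X | --b--▸ t1
  t1 = b.b.a.(rec X. b.b.b.a.X) | --b--▸ t2
  t2 = b.a.(rec X. b.b.b.a.X) | --b--▸ t3
  t3 = a.(rec X. b.b.b.a.X) | --a--▸ t0
Coarsest stable partition (strong bisimilarity classes):
  B0 = {s0}
  B1 = {s1}
  B2 = {s2}
  B3 = {s3}
  B4 = {t0}
  B5 = {t1}
  B6 = {t2}
  B7 = {t3}
s0 ∈ B0, t0 ∈ B4 → different blocks

not bisimilar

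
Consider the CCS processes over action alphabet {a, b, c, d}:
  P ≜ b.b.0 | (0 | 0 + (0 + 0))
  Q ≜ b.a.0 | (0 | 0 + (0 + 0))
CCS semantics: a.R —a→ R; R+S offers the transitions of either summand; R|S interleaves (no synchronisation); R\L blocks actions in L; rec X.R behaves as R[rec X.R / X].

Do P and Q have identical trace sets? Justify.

P's transition system — 3 states:
  m0 = b.b.0 | (0 | 0 + (0 + 0)) ⊢ -b-> m1
  m1 = b.0 | (0 | 0 + (0 + 0)) ⊢ -b-> m2
  m2 = 0 | (0 | 0 + (0 + 0)) ⊢ ∅
Q's transition system — 3 states:
  n0 = b.a.0 | (0 | 0 + (0 + 0)) ⊢ -b-> n1
  n1 = a.0 | (0 | 0 + (0 + 0)) ⊢ -a-> n2
  n2 = 0 | (0 | 0 + (0 + 0)) ⊢ ∅
Trace ⟨bb⟩ through P, begin at {m0}:
  [1] b ⇒ {m1}
  [2] b ⇒ {m2}
  P completes σ.
Trace ⟨bb⟩ through Q, begin at {n0}:
  [1] b ⇒ {n1}
  [2] b ⇒ no successor for Q

NO — witness ⟨bb⟩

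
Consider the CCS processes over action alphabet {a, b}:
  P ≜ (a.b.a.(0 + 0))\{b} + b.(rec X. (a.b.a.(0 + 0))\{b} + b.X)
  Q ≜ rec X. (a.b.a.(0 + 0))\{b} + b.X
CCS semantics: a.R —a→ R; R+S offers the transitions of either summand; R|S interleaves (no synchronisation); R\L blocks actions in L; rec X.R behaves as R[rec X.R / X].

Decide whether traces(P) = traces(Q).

trace-equivalent

Reachable graph of P (3 states):
  p0 = (a.b.a.(0 + 0))\{b} + b.(rec X. (a.b.a.(0 + 0))\{b} + b.X) → -a-> p1, -b-> p2
  p1 = (b.a.(0 + 0))\{b} → (no moves)
  p2 = rec X. (a.b.a.(0 + 0))\{b} + b.X → -a-> p1, -b-> p2
Reachable graph of Q (2 states):
  q0 = rec X. (a.b.a.(0 + 0))\{b} + b.X → -a-> q1, -b-> q0
  q1 = (b.a.(0 + 0))\{b} → (no moves)
Partition-refinement fixed point:
  B0 = {p0, p2, q0}
  B1 = {p1, q1}
p0 ∈ B0, q0 ∈ B0 → same block
Bisimilar ⇒ trace-equivalent.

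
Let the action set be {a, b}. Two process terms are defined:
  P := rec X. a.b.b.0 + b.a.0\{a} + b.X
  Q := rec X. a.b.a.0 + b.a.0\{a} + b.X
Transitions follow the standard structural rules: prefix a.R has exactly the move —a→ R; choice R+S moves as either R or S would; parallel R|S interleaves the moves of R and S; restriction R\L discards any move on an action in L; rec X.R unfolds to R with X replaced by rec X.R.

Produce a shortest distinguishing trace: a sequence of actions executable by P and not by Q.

P's transition system — 6 states:
  s0 = rec X. a.b.b.0 + b.a.0\{a} + b.X :: --a--▸ s1, --b--▸ s0, --b--▸ s2
  s1 = b.b.0 :: --b--▸ s3
  s2 = a.0\{a} :: --a--▸ s4
  s3 = b.0 :: --b--▸ s5
  s4 = 0\{a} :: ∅
  s5 = 0 :: ∅
Q's transition system — 6 states:
  t0 = rec X. a.b.a.0 + b.a.0\{a} + b.X :: --a--▸ t1, --b--▸ t0, --b--▸ t2
  t1 = b.a.0 :: --b--▸ t3
  t2 = a.0\{a} :: --a--▸ t4
  t3 = a.0 :: --a--▸ t5
  t4 = 0\{a} :: ∅
  t5 = 0 :: ∅
Trace ⟨abb⟩ through P, begin at {s0}:
  [1] a ⇒ {s1}
  [2] b ⇒ {s3}
  [3] b ⇒ {s5}
  P completes σ.
Trace ⟨abb⟩ through Q, begin at {t0}:
  [1] a ⇒ {t1}
  [2] b ⇒ {t3}
  [3] b ⇒ ∅  — Q cannot continue

abb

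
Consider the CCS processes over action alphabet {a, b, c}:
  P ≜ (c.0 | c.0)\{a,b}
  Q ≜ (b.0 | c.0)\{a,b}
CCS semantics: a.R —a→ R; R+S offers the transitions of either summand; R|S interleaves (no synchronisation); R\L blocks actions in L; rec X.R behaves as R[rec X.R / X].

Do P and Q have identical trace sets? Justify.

Reachable graph of P (4 states):
  p0 = (c.0 | c.0)\{a,b} | --c--▸ p1, --c--▸ p2
  p1 = (0 | c.0)\{a,b} | --c--▸ p3
  p2 = (c.0 | 0)\{a,b} | --c--▸ p3
  p3 = (0 | 0)\{a,b} | deadlocked
Reachable graph of Q (2 states):
  q0 = (b.0 | c.0)\{a,b} | --c--▸ q1
  q1 = (b.0 | 0)\{a,b} | deadlocked
Executing cc from P (initial set {p0}):
  [1] c ⇒ {p1, p2}
  [2] c ⇒ {p3}
  ✓ P
Executing cc from Q (initial set {q0}):
  [1] c ⇒ {q1}
  [2] c ⇒ ∅  — Q cannot continue

NO — witness ⟨cc⟩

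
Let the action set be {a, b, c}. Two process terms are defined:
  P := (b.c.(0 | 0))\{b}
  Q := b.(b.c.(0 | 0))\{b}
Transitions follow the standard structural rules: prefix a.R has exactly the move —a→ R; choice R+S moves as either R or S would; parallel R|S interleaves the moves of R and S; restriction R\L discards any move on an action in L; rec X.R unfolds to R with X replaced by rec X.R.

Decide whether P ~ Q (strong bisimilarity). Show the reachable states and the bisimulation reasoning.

not bisimilar

LTS(P): 1 reachable states
  p0 = (b.c.(0 | 0))\{b} → ·
LTS(Q): 2 reachable states
  q0 = b.(b.c.(0 | 0))\{b} → --b--▸ q1
  q1 = (b.c.(0 | 0))\{b} → ·
Partition-refinement fixed point:
  B0 = {p0, q1}
  B1 = {q0}
p0 ∈ B0, q0 ∈ B1 → different blocks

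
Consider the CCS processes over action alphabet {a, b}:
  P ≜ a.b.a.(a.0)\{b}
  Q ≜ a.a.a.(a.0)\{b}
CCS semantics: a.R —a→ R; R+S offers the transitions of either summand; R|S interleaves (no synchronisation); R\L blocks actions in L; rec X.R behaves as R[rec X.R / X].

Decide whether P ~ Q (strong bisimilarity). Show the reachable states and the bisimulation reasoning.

LTS(P): 5 reachable states
  m0 = a.b.a.(a.0)\{b} → —a→ m1
  m1 = b.a.(a.0)\{b} → —b→ m2
  m2 = a.(a.0)\{b} → —a→ m3
  m3 = (a.0)\{b} → —a→ m4
  m4 = 0\{b} → (no moves)
LTS(Q): 5 reachable states
  n0 = a.a.a.(a.0)\{b} → —a→ n1
  n1 = a.a.(a.0)\{b} → —a→ n2
  n2 = a.(a.0)\{b} → —a→ n3
  n3 = (a.0)\{b} → —a→ n4
  n4 = 0\{b} → (no moves)
Partition-refinement fixed point:
  B0 = {m0}
  B1 = {m1}
  B2 = {m2, n2}
  B3 = {m3, n3}
  B4 = {m4, n4}
  B5 = {n0}
  B6 = {n1}
m0 ∈ B0, n0 ∈ B5 → different blocks

not bisimilar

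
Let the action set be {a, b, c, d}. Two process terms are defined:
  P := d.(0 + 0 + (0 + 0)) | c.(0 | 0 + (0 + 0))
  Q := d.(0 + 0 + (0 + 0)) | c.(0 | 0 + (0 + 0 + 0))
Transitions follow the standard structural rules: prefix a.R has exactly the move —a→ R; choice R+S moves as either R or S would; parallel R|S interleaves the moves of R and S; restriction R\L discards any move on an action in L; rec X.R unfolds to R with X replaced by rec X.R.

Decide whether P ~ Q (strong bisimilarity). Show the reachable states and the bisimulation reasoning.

YES

P's transition system — 4 states:
  u0 = d.(0 + 0 + (0 + 0)) | c.(0 | 0 + (0 + 0)) ⊢ =c=> u1, =d=> u2
  u1 = d.(0 + 0 + (0 + 0)) | (0 | 0 + (0 + 0)) ⊢ =d=> u3
  u2 = (0 + 0 + (0 + 0)) | c.(0 | 0 + (0 + 0)) ⊢ =c=> u3
  u3 = (0 + 0 + (0 + 0)) | (0 | 0 + (0 + 0)) ⊢ (no moves)
Q's transition system — 4 states:
  v0 = d.(0 + 0 + (0 + 0)) | c.(0 | 0 + (0 + 0 + 0)) ⊢ =c=> v1, =d=> v2
  v1 = d.(0 + 0 + (0 + 0)) | (0 | 0 + (0 + 0 + 0)) ⊢ =d=> v3
  v2 = (0 + 0 + (0 + 0)) | c.(0 | 0 + (0 + 0 + 0)) ⊢ =c=> v3
  v3 = (0 + 0 + (0 + 0)) | (0 | 0 + (0 + 0 + 0)) ⊢ (no moves)
Coarsest stable partition (strong bisimilarity classes):
  B0 = {u0, v0}
  B1 = {u1, v1}
  B2 = {u3, v3}
  B3 = {u2, v2}
u0 ∈ B0, v0 ∈ B0 → same block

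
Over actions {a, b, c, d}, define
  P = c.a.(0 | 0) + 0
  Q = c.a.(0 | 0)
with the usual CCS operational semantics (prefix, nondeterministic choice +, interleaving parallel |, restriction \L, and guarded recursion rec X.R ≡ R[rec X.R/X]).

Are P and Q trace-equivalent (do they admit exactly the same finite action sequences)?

trace-equivalent

Reachable graph of P (3 states):
  s0 = c.a.(0 | 0) + 0 → ··c··> s1
  s1 = a.(0 | 0) → ··a··> s2
  s2 = 0 | 0 → ·
Reachable graph of Q (3 states):
  t0 = c.a.(0 | 0) → ··c··> t1
  t1 = a.(0 | 0) → ··a··> t2
  t2 = 0 | 0 → ·
Partition-refinement fixed point:
  B0 = {s0, t0}
  B1 = {s1, t1}
  B2 = {s2, t2}
s0 ∈ B0, t0 ∈ B0 → same block
Bisimilar ⇒ trace-equivalent.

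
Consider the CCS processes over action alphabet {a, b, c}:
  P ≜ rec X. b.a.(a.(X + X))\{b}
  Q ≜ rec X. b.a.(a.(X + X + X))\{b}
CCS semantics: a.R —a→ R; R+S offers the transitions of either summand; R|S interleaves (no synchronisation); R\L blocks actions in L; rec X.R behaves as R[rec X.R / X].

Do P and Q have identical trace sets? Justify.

trace-equivalent

P's transition system — 4 states:
  s0 = rec X. b.a.(a.(X + X))\{b} :: —b→ s1
  s1 = a.(a.((rec X. b.a.(a.(X + X))\{b}) + (rec X. b.a.(a.(X + X))\{b})))\{b} :: —a→ s2
  s2 = (a.((rec X. b.a.(a.(X + X))\{b}) + (rec X. b.a.(a.(X + X))\{b})))\{b} :: —a→ s3
  s3 = ((rec X. b.a.(a.(X + X))\{b}) + (rec X. b.a.(a.(X + X))\{b}))\{b} :: deadlocked
Q's transition system — 4 states:
  t0 = rec X. b.a.(a.(X + X + X))\{b} :: —b→ t1
  t1 = a.(a.((rec X. b.a.(a.(X + X + X))\{b}) + (rec X. b.a.(a.(X + X + X))\{b}) + (rec X. b.a.(a.(X + X + X))\{b})))\{b} :: —a→ t2
  t2 = (a.((rec X. b.a.(a.(X + X + X))\{b}) + (rec X. b.a.(a.(X + X + X))\{b}) + (rec X. b.a.(a.(X + X + X))\{b})))\{b} :: —a→ t3
  t3 = ((rec X. b.a.(a.(X + X + X))\{b}) + (rec X. b.a.(a.(X + X + X))\{b}) + (rec X. b.a.(a.(X + X + X))\{b}))\{b} :: deadlocked
Coarsest stable partition (strong bisimilarity classes):
  B0 = {s0, t0}
  B1 = {s1, t1}
  B2 = {s2, t2}
  B3 = {s3, t3}
s0 ∈ B0, t0 ∈ B0 → same block
Bisimilar ⇒ trace-equivalent.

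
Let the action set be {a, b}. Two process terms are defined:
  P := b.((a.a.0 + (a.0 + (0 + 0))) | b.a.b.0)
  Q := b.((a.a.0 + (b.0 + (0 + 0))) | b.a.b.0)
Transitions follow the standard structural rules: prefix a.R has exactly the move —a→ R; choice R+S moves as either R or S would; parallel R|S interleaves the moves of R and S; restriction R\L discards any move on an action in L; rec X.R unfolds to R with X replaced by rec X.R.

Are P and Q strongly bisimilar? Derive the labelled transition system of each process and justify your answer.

NO

P's transition system — 13 states:
  p0 = b.((a.a.0 + (a.0 + (0 + 0))) | b.a.b.0) has moves --b--▸ p1
  p1 = (a.a.0 + (a.0 + (0 + 0))) | b.a.b.0 has moves --a--▸ p2, --a--▸ p3, --b--▸ p4
  p2 = 0 | b.a.b.0 has moves --b--▸ p5
  p3 = a.0 | b.a.b.0 has moves --a--▸ p2, --b--▸ p6
  p4 = (a.a.0 + (a.0 + (0 + 0))) | a.b.0 has moves --a--▸ p5, --a--▸ p6, --a--▸ p7
  p5 = 0 | a.b.0 has moves --a--▸ p8
  p6 = a.0 | a.b.0 has moves --a--▸ p5, --a--▸ p9
  p7 = (a.a.0 + (a.0 + (0 + 0))) | b.0 has moves --a--▸ p8, --a--▸ p9, --b--▸ p10
  p8 = 0 | b.0 has moves --b--▸ p11
  p9 = a.0 | b.0 has moves --a--▸ p8, --b--▸ p12
  p10 = (a.a.0 + (a.0 + (0 + 0))) | 0 has moves --a--▸ p11, --a--▸ p12
  p11 = 0 | 0 has moves stopped
  p12 = a.0 | 0 has moves --a--▸ p11
Q's transition system — 13 states:
  q0 = b.((a.a.0 + (b.0 + (0 + 0))) | b.a.b.0) has moves --b--▸ q1
  q1 = (a.a.0 + (b.0 + (0 + 0))) | b.a.b.0 has moves --a--▸ q2, --b--▸ q3, --b--▸ q4
  q2 = a.0 | b.a.b.0 has moves --a--▸ q4, --b--▸ q5
  q3 = (a.a.0 + (b.0 + (0 + 0))) | a.b.0 has moves --a--▸ q5, --a--▸ q6, --b--▸ q7
  q4 = 0 | b.a.b.0 has moves --b--▸ q7
  q5 = a.0 | a.b.0 has moves --a--▸ q7, --a--▸ q8
  q6 = (a.a.0 + (b.0 + (0 + 0))) | b.0 has moves --a--▸ q8, --b--▸ q10, --b--▸ q9
  q7 = 0 | a.b.0 has moves --a--▸ q10
  q8 = a.0 | b.0 has moves --a--▸ q10, --b--▸ q11
  q9 = (a.a.0 + (b.0 + (0 + 0))) | 0 has moves --a--▸ q11, --b--▸ q12
  q10 = 0 | b.0 has moves --b--▸ q12
  q11 = a.0 | 0 has moves --a--▸ q12
  q12 = 0 | 0 has moves stopped
Partition-refinement fixed point:
  B0 = {p0}
  B1 = {p1}
  B2 = {p3, q2}
  B3 = {p2, q4}
  B4 = {p5, q7}
  B5 = {p8, q10}
  B6 = {p11, q12}
  B7 = {p6, q5}
  B8 = {p9, q8}
  B9 = {p12, q11}
  B10 = {p4}
  B11 = {p7}
  B12 = {p10}
  B13 = {q0}
  B14 = {q1}
  B15 = {q3}
  B16 = {q6}
  B17 = {q9}
p0 ∈ B0, q0 ∈ B13 → different blocks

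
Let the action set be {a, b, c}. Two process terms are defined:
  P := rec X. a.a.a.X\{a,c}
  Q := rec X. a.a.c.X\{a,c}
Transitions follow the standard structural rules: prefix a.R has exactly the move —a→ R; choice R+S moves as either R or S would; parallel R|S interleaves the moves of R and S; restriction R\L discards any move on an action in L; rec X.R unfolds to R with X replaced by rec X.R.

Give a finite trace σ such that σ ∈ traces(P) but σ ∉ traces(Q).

aaa

LTS(P): 4 reachable states
  s0 = rec X. a.a.a.X\{a,c} ⊢ --a--▸ s1
  s1 = a.a.(rec X. a.a.a.X\{a,c})\{a,c} ⊢ --a--▸ s2
  s2 = a.(rec X. a.a.a.X\{a,c})\{a,c} ⊢ --a--▸ s3
  s3 = (rec X. a.a.a.X\{a,c})\{a,c} ⊢ ·
LTS(Q): 4 reachable states
  t0 = rec X. a.a.c.X\{a,c} ⊢ --a--▸ t1
  t1 = a.c.(rec X. a.a.c.X\{a,c})\{a,c} ⊢ --a--▸ t2
  t2 = c.(rec X. a.a.c.X\{a,c})\{a,c} ⊢ --c--▸ t3
  t3 = (rec X. a.a.c.X\{a,c})\{a,c} ⊢ ·
Run σ = ⟨aaa⟩ on P: start {s0}
  after a @ step 1: {s1}
  after a @ step 2: {s2}
  after a @ step 3: {s3}
  P completes σ.
Run σ = ⟨aaa⟩ on Q: start {t0}
  after a @ step 1: {t1}
  after a @ step 2: {t2}
  after a @ step 3: no successor for Q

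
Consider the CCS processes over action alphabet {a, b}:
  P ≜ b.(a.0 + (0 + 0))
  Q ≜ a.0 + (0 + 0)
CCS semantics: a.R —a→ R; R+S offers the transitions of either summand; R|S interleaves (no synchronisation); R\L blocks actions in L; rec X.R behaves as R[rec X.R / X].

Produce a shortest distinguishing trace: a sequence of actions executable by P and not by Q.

b

P's transition system — 3 states:
  m0 = b.(a.0 + (0 + 0)) ⊢ ··b··> m1
  m1 = a.0 + (0 + 0) ⊢ ··a··> m2
  m2 = 0 ⊢ deadlocked
Q's transition system — 2 states:
  n0 = a.0 + (0 + 0) ⊢ ··a··> n1
  n1 = 0 ⊢ deadlocked
Run σ = ⟨b⟩ on P: start {m0}
  after b @ step 1: {m1}
  ✓ P
Run σ = ⟨b⟩ on Q: start {n0}
  after b @ step 1: ∅ (Q stuck)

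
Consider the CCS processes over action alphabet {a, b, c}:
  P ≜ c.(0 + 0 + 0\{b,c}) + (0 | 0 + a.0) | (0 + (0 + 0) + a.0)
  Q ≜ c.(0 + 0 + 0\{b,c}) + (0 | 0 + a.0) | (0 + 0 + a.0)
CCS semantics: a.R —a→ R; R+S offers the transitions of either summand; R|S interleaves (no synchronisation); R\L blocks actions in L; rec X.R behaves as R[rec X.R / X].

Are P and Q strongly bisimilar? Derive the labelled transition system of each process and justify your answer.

P's transition system — 5 states:
  s0 = c.(0 + 0 + 0\{b,c}) + (0 | 0 + a.0) | (0 + (0 + 0) + a.0) → --a--▸ s1, --a--▸ s2, --c--▸ s3
  s1 = (0 | 0 + a.0) | 0 → --a--▸ s4
  s2 = 0 | (0 + (0 + 0) + a.0) → --a--▸ s4
  s3 = 0 + 0 + 0\{b,c} → deadlocked
  s4 = 0 | 0 → deadlocked
Q's transition system — 5 states:
  t0 = c.(0 + 0 + 0\{b,c}) + (0 | 0 + a.0) | (0 + 0 + a.0) → --a--▸ t1, --a--▸ t2, --c--▸ t3
  t1 = (0 | 0 + a.0) | 0 → --a--▸ t4
  t2 = 0 | (0 + 0 + a.0) → --a--▸ t4
  t3 = 0 + 0 + 0\{b,c} → deadlocked
  t4 = 0 | 0 → deadlocked
Bisimilarity quotient blocks:
  B0 = {s0, t0}
  B1 = {s3, s4, t3, t4}
  B2 = {s1, s2, t1, t2}
s0 ∈ B0, t0 ∈ B0 → same block

P ~ Q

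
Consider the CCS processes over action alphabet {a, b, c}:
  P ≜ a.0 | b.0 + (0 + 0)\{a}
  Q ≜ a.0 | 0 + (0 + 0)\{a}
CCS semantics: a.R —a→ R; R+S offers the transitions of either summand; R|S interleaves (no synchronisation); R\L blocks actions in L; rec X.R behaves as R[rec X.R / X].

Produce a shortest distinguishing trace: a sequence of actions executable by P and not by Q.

P's transition system — 4 states:
  u0 = a.0 | b.0 + (0 + 0)\{a} ⊢ -a-> u1, -b-> u2
  u1 = 0 | b.0 ⊢ -b-> u3
  u2 = a.0 | 0 ⊢ -a-> u3
  u3 = 0 | 0 ⊢ (no moves)
Q's transition system — 2 states:
  v0 = a.0 | 0 + (0 + 0)\{a} ⊢ -a-> v1
  v1 = 0 | 0 ⊢ (no moves)
Run σ = ⟨b⟩ on P: start {u0}
  after b @ step 1: {u2}
  — P admits the full trace.
Run σ = ⟨b⟩ on Q: start {v0}
  after b @ step 1: ∅  — Q cannot continue

b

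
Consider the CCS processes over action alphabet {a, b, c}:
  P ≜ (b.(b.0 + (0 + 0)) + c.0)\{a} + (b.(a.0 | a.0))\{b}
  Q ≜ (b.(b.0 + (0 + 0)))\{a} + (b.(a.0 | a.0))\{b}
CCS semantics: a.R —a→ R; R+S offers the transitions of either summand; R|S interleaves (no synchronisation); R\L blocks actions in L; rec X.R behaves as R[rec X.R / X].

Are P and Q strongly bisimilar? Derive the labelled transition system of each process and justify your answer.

not bisimilar

LTS(P): 3 reachable states
  p0 = (b.(b.0 + (0 + 0)) + c.0)\{a} + (b.(a.0 | a.0))\{b} has moves --b--▸ p1, --c--▸ p2
  p1 = (b.0 + (0 + 0))\{a} has moves --b--▸ p2
  p2 = 0\{a} has moves (no moves)
LTS(Q): 3 reachable states
  q0 = (b.(b.0 + (0 + 0)))\{a} + (b.(a.0 | a.0))\{b} has moves --b--▸ q1
  q1 = (b.0 + (0 + 0))\{a} has moves --b--▸ q2
  q2 = 0\{a} has moves (no moves)
Coarsest stable partition (strong bisimilarity classes):
  B0 = {p0}
  B1 = {p2, q2}
  B2 = {p1, q1}
  B3 = {q0}
p0 ∈ B0, q0 ∈ B3 → different blocks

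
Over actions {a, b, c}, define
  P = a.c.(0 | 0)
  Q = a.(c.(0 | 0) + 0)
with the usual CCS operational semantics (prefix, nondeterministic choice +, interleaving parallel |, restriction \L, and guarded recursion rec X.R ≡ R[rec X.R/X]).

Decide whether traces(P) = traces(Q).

YES

Reachable graph of P (3 states):
  s0 = a.c.(0 | 0) ⊢ -a-> s1
  s1 = c.(0 | 0) ⊢ -c-> s2
  s2 = 0 | 0 ⊢ ∅
Reachable graph of Q (3 states):
  t0 = a.(c.(0 | 0) + 0) ⊢ -a-> t1
  t1 = c.(0 | 0) + 0 ⊢ -c-> t2
  t2 = 0 | 0 ⊢ ∅
Coarsest stable partition (strong bisimilarity classes):
  B0 = {s0, t0}
  B1 = {s1, t1}
  B2 = {s2, t2}
s0 ∈ B0, t0 ∈ B0 → same block
Bisimilar ⇒ trace-equivalent.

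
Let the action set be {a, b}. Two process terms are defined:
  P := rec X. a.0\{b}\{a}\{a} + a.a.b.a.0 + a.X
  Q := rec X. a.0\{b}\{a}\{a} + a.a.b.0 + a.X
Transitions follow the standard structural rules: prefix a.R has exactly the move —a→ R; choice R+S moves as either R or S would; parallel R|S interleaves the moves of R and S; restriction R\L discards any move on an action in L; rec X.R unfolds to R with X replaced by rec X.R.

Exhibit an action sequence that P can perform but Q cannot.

Reachable graph of P (6 states):
  s0 = rec X. a.0\{b}\{a}\{a} + a.a.b.a.0 + a.X ⊢ --a--▸ s0, --a--▸ s1, --a--▸ s2
  s1 = 0\{b}\{a}\{a} ⊢ deadlocked
  s2 = a.b.a.0 ⊢ --a--▸ s3
  s3 = b.a.0 ⊢ --b--▸ s4
  s4 = a.0 ⊢ --a--▸ s5
  s5 = 0 ⊢ deadlocked
Reachable graph of Q (5 states):
  t0 = rec X. a.0\{b}\{a}\{a} + a.a.b.0 + a.X ⊢ --a--▸ t0, --a--▸ t1, --a--▸ t2
  t1 = 0\{b}\{a}\{a} ⊢ deadlocked
  t2 = a.b.0 ⊢ --a--▸ t3
  t3 = b.0 ⊢ --b--▸ t4
  t4 = 0 ⊢ deadlocked
Run σ = ⟨aaba⟩ on P: start {s0}
  [1] a ⇒ {s0, s1, s2}
  [2] a ⇒ {s0, s1, s2, s3}
  [3] b ⇒ {s4}
  [4] a ⇒ {s5}
  P completes σ.
Run σ = ⟨aaba⟩ on Q: start {t0}
  [1] a ⇒ {t0, t1, t2}
  [2] a ⇒ {t0, t1, t2, t3}
  [3] b ⇒ {t4}
  [4] a ⇒ ∅ (Q stuck)

aaba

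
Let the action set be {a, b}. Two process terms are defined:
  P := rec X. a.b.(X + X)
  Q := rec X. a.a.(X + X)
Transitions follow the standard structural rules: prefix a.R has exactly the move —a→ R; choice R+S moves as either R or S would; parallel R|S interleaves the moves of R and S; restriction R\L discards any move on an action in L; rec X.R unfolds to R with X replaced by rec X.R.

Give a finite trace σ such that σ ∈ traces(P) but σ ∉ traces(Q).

Reachable graph of P (3 states):
  u0 = rec X. a.b.(X + X) | ··a··> u1
  u1 = b.((rec X. a.b.(X + X)) + (rec X. a.b.(X + X))) | ··b··> u2
  u2 = (rec X. a.b.(X + X)) + (rec X. a.b.(X + X)) | ··a··> u1
Reachable graph of Q (3 states):
  v0 = rec X. a.a.(X + X) | ··a··> v1
  v1 = a.((rec X. a.a.(X + X)) + (rec X. a.a.(X + X))) | ··a··> v2
  v2 = (rec X. a.a.(X + X)) + (rec X. a.a.(X + X)) | ··a··> v1
Executing ab from P (initial set {u0}):
  step 1 (a): {u1}
  step 2 (b): {u2}
  ✓ P
Executing ab from Q (initial set {v0}):
  step 1 (a): {v1}
  step 2 (b): ∅  — Q cannot continue

ab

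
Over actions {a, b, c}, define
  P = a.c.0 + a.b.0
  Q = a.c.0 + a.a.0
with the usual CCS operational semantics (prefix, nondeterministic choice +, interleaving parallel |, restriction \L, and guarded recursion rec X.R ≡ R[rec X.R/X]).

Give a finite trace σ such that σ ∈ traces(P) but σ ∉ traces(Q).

LTS(P): 4 reachable states
  u0 = a.c.0 + a.b.0 :: =a=> u1, =a=> u2
  u1 = b.0 :: =b=> u3
  u2 = c.0 :: =c=> u3
  u3 = 0 :: (no moves)
LTS(Q): 4 reachable states
  v0 = a.c.0 + a.a.0 :: =a=> v1, =a=> v2
  v1 = a.0 :: =a=> v3
  v2 = c.0 :: =c=> v3
  v3 = 0 :: (no moves)
Trace ⟨ab⟩ through P, begin at {u0}:
  [1] a ⇒ {u1, u2}
  [2] b ⇒ {u3}
  ✓ P
Trace ⟨ab⟩ through Q, begin at {v0}:
  [1] a ⇒ {v1, v2}
  [2] b ⇒ no successor for Q

ab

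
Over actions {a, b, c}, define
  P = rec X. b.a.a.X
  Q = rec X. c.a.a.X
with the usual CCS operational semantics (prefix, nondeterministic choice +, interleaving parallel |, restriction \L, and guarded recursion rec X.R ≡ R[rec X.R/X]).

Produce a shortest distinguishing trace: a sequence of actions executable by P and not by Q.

P's transition system — 3 states:
  m0 = rec X. b.a.a.X | ··b··> m1
  m1 = a.a.(rec X. b.a.a.X) | ··a··> m2
  m2 = a.(rec X. b.a.a.X) | ··a··> m0
Q's transition system — 3 states:
  n0 = rec X. c.a.a.X | ··c··> n1
  n1 = a.a.(rec X. c.a.a.X) | ··a··> n2
  n2 = a.(rec X. c.a.a.X) | ··a··> n0
Executing b from P (initial set {m0}):
  [1] b ⇒ {m1}
  — P admits the full trace.
Executing b from Q (initial set {n0}):
  [1] b ⇒ ∅  — Q cannot continue

b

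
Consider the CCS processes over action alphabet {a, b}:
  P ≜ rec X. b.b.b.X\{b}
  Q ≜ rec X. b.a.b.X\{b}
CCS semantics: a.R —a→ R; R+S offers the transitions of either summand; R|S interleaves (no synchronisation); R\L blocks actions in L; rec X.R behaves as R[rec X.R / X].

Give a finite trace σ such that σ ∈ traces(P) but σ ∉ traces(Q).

bb

Reachable graph of P (4 states):
  m0 = rec X. b.b.b.X\{b} ⊢ ··b··> m1
  m1 = b.b.(rec X. b.b.b.X\{b})\{b} ⊢ ··b··> m2
  m2 = b.(rec X. b.b.b.X\{b})\{b} ⊢ ··b··> m3
  m3 = (rec X. b.b.b.X\{b})\{b} ⊢ ∅
Reachable graph of Q (4 states):
  n0 = rec X. b.a.b.X\{b} ⊢ ··b··> n1
  n1 = a.b.(rec X. b.a.b.X\{b})\{b} ⊢ ··a··> n2
  n2 = b.(rec X. b.a.b.X\{b})\{b} ⊢ ··b··> n3
  n3 = (rec X. b.a.b.X\{b})\{b} ⊢ ∅
Executing bb from P (initial set {m0}):
  [1] b ⇒ {m1}
  [2] b ⇒ {m2}
  ✓ P
Executing bb from Q (initial set {n0}):
  [1] b ⇒ {n1}
  [2] b ⇒ no successor for Q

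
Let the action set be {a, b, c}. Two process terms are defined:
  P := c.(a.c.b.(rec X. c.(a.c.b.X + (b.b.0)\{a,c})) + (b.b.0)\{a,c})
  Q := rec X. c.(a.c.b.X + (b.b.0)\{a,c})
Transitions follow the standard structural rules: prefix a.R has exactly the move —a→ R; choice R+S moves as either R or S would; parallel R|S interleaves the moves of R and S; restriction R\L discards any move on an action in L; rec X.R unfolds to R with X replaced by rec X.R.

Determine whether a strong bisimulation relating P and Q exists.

bisimilar

LTS(P): 7 reachable states
  m0 = c.(a.c.b.(rec X. c.(a.c.b.X + (b.b.0)\{a,c})) + (b.b.0)\{a,c}) ⊢ --c--▸ m1
  m1 = a.c.b.(rec X. c.(a.c.b.X + (b.b.0)\{a,c})) + (b.b.0)\{a,c} ⊢ --a--▸ m2, --b--▸ m3
  m2 = c.b.(rec X. c.(a.c.b.X + (b.b.0)\{a,c})) ⊢ --c--▸ m4
  m3 = (b.0)\{a,c} ⊢ --b--▸ m5
  m4 = b.(rec X. c.(a.c.b.X + (b.b.0)\{a,c})) ⊢ --b--▸ m6
  m5 = 0\{a,c} ⊢ ∅
  m6 = rec X. c.(a.c.b.X + (b.b.0)\{a,c}) ⊢ --c--▸ m1
LTS(Q): 6 reachable states
  n0 = rec X. c.(a.c.b.X + (b.b.0)\{a,c}) ⊢ --c--▸ n1
  n1 = a.c.b.(rec X. c.(a.c.b.X + (b.b.0)\{a,c})) + (b.b.0)\{a,c} ⊢ --a--▸ n2, --b--▸ n3
  n2 = c.b.(rec X. c.(a.c.b.X + (b.b.0)\{a,c})) ⊢ --c--▸ n4
  n3 = (b.0)\{a,c} ⊢ --b--▸ n5
  n4 = b.(rec X. c.(a.c.b.X + (b.b.0)\{a,c})) ⊢ --b--▸ n0
  n5 = 0\{a,c} ⊢ ∅
Bisimilarity quotient blocks:
  B0 = {m0, m6, n0}
  B1 = {m1, n1}
  B2 = {m2, n2}
  B3 = {m4, n4}
  B4 = {m3, n3}
  B5 = {m5, n5}
m0 ∈ B0, n0 ∈ B0 → same block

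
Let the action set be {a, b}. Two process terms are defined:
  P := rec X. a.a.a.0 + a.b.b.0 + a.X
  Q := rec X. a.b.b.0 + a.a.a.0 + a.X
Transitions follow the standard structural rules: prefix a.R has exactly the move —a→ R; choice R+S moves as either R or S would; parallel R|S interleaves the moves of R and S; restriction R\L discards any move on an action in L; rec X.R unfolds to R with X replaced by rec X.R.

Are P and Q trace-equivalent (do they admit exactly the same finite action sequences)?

trace-equivalent

LTS(P): 6 reachable states
  s0 = rec X. a.a.a.0 + a.b.b.0 + a.X | ··a··> s0, ··a··> s1, ··a··> s2
  s1 = a.a.0 | ··a··> s3
  s2 = b.b.0 | ··b··> s4
  s3 = a.0 | ··a··> s5
  s4 = b.0 | ··b··> s5
  s5 = 0 | ∅
LTS(Q): 6 reachable states
  t0 = rec X. a.b.b.0 + a.a.a.0 + a.X | ··a··> t0, ··a··> t1, ··a··> t2
  t1 = a.a.0 | ··a··> t3
  t2 = b.b.0 | ··b··> t4
  t3 = a.0 | ··a··> t5
  t4 = b.0 | ··b··> t5
  t5 = 0 | ∅
Bisimilarity quotient blocks:
  B0 = {s0, t0}
  B1 = {s1, t1}
  B2 = {s3, t3}
  B3 = {s5, t5}
  B4 = {s2, t2}
  B5 = {s4, t4}
s0 ∈ B0, t0 ∈ B0 → same block
Bisimilar ⇒ trace-equivalent.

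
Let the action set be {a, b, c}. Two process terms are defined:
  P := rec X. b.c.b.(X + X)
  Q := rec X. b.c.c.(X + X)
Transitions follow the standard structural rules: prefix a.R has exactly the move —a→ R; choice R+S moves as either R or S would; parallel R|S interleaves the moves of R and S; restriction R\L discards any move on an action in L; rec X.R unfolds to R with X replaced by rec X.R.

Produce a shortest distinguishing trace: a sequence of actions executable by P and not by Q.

bcb

P's transition system — 4 states:
  u0 = rec X. b.c.b.(X + X) has moves ··b··> u1
  u1 = c.b.((rec X. b.c.b.(X + X)) + (rec X. b.c.b.(X + X))) has moves ··c··> u2
  u2 = b.((rec X. b.c.b.(X + X)) + (rec X. b.c.b.(X + X))) has moves ··b··> u3
  u3 = (rec X. b.c.b.(X + X)) + (rec X. b.c.b.(X + X)) has moves ··b··> u1
Q's transition system — 4 states:
  v0 = rec X. b.c.c.(X + X) has moves ··b··> v1
  v1 = c.c.((rec X. b.c.c.(X + X)) + (rec X. b.c.c.(X + X))) has moves ··c··> v2
  v2 = c.((rec X. b.c.c.(X + X)) + (rec X. b.c.c.(X + X))) has moves ··c··> v3
  v3 = (rec X. b.c.c.(X + X)) + (rec X. b.c.c.(X + X)) has moves ··b··> v1
Trace ⟨bcb⟩ through P, begin at {u0}:
  step 1 (b): {u1}
  step 2 (c): {u2}
  step 3 (b): {u3}
  P completes σ.
Trace ⟨bcb⟩ through Q, begin at {v0}:
  step 1 (b): {v1}
  step 2 (c): {v2}
  step 3 (b): ∅ (Q stuck)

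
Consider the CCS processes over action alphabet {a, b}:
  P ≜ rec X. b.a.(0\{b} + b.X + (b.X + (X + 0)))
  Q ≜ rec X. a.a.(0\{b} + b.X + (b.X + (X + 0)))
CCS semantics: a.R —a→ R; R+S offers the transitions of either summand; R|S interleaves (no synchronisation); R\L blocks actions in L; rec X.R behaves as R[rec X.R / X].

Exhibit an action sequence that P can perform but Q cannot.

LTS(P): 3 reachable states
  p0 = rec X. b.a.(0\{b} + b.X + (b.X + (X + 0))) has moves —b→ p1
  p1 = a.(0\{b} + b.(rec X. b.a.(0\{b} + b.X + (b.X + (X + 0)))) + (b.(rec X. b.a.(0\{b} + b.X + (b.X + (X + 0)))) + ((rec X. b.a.(0\{b} + b.X + (b.X + (X + 0)))) + 0))) has moves —a→ p2
  p2 = 0\{b} + b.(rec X. b.a.(0\{b} + b.X + (b.X + (X + 0)))) + (b.(rec X. b.a.(0\{b} + b.X + (b.X + (X + 0)))) + ((rec X. b.a.(0\{b} + b.X + (b.X + (X + 0)))) + 0)) has moves —b→ p0, —b→ p1
LTS(Q): 3 reachable states
  q0 = rec X. a.a.(0\{b} + b.X + (b.X + (X + 0))) has moves —a→ q1
  q1 = a.(0\{b} + b.(rec X. a.a.(0\{b} + b.X + (b.X + (X + 0)))) + (b.(rec X. a.a.(0\{b} + b.X + (b.X + (X + 0)))) + ((rec X. a.a.(0\{b} + b.X + (b.X + (X + 0)))) + 0))) has moves —a→ q2
  q2 = 0\{b} + b.(rec X. a.a.(0\{b} + b.X + (b.X + (X + 0)))) + (b.(rec X. a.a.(0\{b} + b.X + (b.X + (X + 0)))) + ((rec X. a.a.(0\{b} + b.X + (b.X + (X + 0)))) + 0)) has moves —a→ q1, —b→ q0
Run σ = ⟨b⟩ on P: start {p0}
  after b @ step 1: {p1}
  ✓ P
Run σ = ⟨b⟩ on Q: start {q0}
  after b @ step 1: ∅  — Q cannot continue

b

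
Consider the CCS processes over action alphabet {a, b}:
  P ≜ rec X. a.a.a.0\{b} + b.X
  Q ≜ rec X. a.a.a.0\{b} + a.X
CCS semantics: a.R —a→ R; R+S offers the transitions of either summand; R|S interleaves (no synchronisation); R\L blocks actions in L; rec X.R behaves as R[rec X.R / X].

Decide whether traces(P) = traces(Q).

traces(P) ≠ traces(Q) — witness ⟨b⟩

Reachable graph of P (4 states):
  s0 = rec X. a.a.a.0\{b} + b.X → =a=> s1, =b=> s0
  s1 = a.a.0\{b} → =a=> s2
  s2 = a.0\{b} → =a=> s3
  s3 = 0\{b} → (no moves)
Reachable graph of Q (4 states):
  t0 = rec X. a.a.a.0\{b} + a.X → =a=> t0, =a=> t1
  t1 = a.a.0\{b} → =a=> t2
  t2 = a.0\{b} → =a=> t3
  t3 = 0\{b} → (no moves)
Trace ⟨b⟩ through P, begin at {s0}:
  after b @ step 1: {s0}
  ✓ P
Trace ⟨b⟩ through Q, begin at {t0}:
  after b @ step 1: ∅ (Q stuck)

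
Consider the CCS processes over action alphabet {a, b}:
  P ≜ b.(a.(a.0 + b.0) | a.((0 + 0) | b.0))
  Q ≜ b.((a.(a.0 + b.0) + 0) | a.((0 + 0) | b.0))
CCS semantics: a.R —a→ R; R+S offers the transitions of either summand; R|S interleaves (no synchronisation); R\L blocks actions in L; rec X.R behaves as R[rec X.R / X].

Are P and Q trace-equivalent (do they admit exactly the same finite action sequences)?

trace-equivalent

LTS(P): 10 reachable states
  p0 = b.(a.(a.0 + b.0) | a.((0 + 0) | b.0)) → --b--▸ p1
  p1 = a.(a.0 + b.0) | a.((0 + 0) | b.0) → --a--▸ p2, --a--▸ p3
  p2 = (a.0 + b.0) | a.((0 + 0) | b.0) → --a--▸ p4, --a--▸ p5, --b--▸ p5
  p3 = a.(a.0 + b.0) | ((0 + 0) | b.0) → --a--▸ p4, --b--▸ p6
  p4 = (a.0 + b.0) | ((0 + 0) | b.0) → --a--▸ p7, --b--▸ p7, --b--▸ p8
  p5 = 0 | a.((0 + 0) | b.0) → --a--▸ p7
  p6 = a.(a.0 + b.0) | ((0 + 0) | 0) → --a--▸ p8
  p7 = 0 | ((0 + 0) | b.0) → --b--▸ p9
  p8 = (a.0 + b.0) | ((0 + 0) | 0) → --a--▸ p9, --b--▸ p9
  p9 = 0 | ((0 + 0) | 0) → ·
LTS(Q): 10 reachable states
  q0 = b.((a.(a.0 + b.0) + 0) | a.((0 + 0) | b.0)) → --b--▸ q1
  q1 = (a.(a.0 + b.0) + 0) | a.((0 + 0) | b.0) → --a--▸ q2, --a--▸ q3
  q2 = (a.(a.0 + b.0) + 0) | ((0 + 0) | b.0) → --a--▸ q4, --b--▸ q5
  q3 = (a.0 + b.0) | a.((0 + 0) | b.0) → --a--▸ q4, --a--▸ q6, --b--▸ q6
  q4 = (a.0 + b.0) | ((0 + 0) | b.0) → --a--▸ q7, --b--▸ q7, --b--▸ q8
  q5 = (a.(a.0 + b.0) + 0) | ((0 + 0) | 0) → --a--▸ q8
  q6 = 0 | a.((0 + 0) | b.0) → --a--▸ q7
  q7 = 0 | ((0 + 0) | b.0) → --b--▸ q9
  q8 = (a.0 + b.0) | ((0 + 0) | 0) → --a--▸ q9, --b--▸ q9
  q9 = 0 | ((0 + 0) | 0) → ·
Bisimilarity quotient blocks:
  B0 = {p0, q0}
  B1 = {p1, q1}
  B2 = {p3, q2}
  B3 = {p4, q4}
  B4 = {p8, q8}
  B5 = {p9, q9}
  B6 = {p7, q7}
  B7 = {p6, q5}
  B8 = {p2, q3}
  B9 = {p5, q6}
p0 ∈ B0, q0 ∈ B0 → same block
Bisimilar ⇒ trace-equivalent.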